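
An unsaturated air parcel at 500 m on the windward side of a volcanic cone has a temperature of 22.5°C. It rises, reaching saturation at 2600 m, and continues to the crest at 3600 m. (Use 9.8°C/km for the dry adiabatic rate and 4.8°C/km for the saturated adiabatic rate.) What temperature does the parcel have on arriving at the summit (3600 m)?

-2.88°C

500–2600 m, dry: Δz = 2.1 km ⇒ ΔT = -20.58°C; T = 1.92°C
2600–3600 m, saturated: Δz = 1 km ⇒ ΔT = -4.8°C; T = -2.88°C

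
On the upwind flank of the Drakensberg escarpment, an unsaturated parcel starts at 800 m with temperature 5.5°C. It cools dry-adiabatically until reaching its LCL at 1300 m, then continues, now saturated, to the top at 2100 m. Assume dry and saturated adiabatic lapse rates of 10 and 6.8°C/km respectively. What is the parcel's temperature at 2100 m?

-4.94°C

Dry to 1300 m: -10 × 0.5 km = -5°C, so T = 0.5°C.
Saturated to 2100 m: -6.8 × 0.8 km = -5.44°C, so T = -4.94°C.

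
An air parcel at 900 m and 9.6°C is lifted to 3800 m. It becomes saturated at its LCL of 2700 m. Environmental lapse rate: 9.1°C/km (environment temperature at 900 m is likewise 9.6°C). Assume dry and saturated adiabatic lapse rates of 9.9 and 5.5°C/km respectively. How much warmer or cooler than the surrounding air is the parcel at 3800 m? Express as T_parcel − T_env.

Parcel:
  Dry to 2700 m: -9.9 × 1.8 km = -17.82°C, so T = -8.22°C.
  Saturated to 3800 m: -5.5 × 1.1 km = -6.05°C, so T = -14.27°C.
Environment:
  Environment to 3800 m: -9.1 × 2.9 km = -26.39°C, so T = -16.79°C.
T_parcel − T_env = -14.27 − (-16.79) = +2.52°C

+2.52°C (parcel warmer than environment)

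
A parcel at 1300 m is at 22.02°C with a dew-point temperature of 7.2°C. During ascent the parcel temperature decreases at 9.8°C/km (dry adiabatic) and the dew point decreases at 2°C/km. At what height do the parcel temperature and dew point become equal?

3200 m

T and T_d converge at 9.8 − 2 = 7.8°C per km
Height above start = (22.02 − 7.2) / 7.8 = 1.9 km
LCL altitude = 1300 m + 1900 m = 3200 m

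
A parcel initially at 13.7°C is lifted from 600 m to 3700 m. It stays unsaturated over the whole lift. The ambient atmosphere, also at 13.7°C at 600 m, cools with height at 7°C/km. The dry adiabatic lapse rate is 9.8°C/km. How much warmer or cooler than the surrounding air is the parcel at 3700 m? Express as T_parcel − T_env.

Parcel:
  600 → 3700 m (dry, 9.8°C/km): ΔT = -9.8 × 3.1 = -30.38°C → T = -16.68°C
Environment:
  600 → 3700 m (environment, 7°C/km): ΔT = -7 × 3.1 = -21.7°C → T = -8°C
T_parcel − T_env = -16.68 − (-8) = -8.68°C

-8.68°C (parcel cooler than environment)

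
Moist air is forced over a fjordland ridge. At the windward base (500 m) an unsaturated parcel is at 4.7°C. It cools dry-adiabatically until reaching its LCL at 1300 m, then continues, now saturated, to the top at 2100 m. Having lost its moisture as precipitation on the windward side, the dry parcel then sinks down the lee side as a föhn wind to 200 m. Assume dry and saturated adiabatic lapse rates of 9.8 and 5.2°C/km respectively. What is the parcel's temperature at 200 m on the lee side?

11.32°C

Dry to 1300 m: -9.8 × 0.8 km = -7.84°C, so T = -3.14°C.
Saturated to 2100 m: -5.2 × 0.8 km = -4.16°C, so T = -7.3°C.
Dry descent to 200 m: +9.8 × 1.9 km = +18.62°C, so T = 11.32°C.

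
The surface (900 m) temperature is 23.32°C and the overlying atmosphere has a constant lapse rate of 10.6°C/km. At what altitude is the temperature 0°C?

Height above start = (23.32 − 0) / 10.6 = 2.2 km
Altitude = 900 m + 2200 m = 3100 m

3100 m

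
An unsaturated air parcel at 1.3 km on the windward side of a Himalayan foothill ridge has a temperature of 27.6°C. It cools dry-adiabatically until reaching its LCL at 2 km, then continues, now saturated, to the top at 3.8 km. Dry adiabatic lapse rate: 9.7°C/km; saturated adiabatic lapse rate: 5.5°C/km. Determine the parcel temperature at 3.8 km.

10.91°C

1300–2000 m, dry: Δz = 0.7 km ⇒ ΔT = -6.79°C; T = 20.81°C
2000–3800 m, saturated: Δz = 1.8 km ⇒ ΔT = -9.9°C; T = 10.91°C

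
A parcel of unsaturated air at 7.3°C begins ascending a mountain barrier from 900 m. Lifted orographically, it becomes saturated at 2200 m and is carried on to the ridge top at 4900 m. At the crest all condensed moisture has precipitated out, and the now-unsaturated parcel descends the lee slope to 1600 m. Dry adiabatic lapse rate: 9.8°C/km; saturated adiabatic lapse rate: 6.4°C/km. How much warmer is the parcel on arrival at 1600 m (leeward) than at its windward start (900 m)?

Dry to 2200 m: -9.8 × 1.3 km = -12.74°C, so T = -5.44°C.
Saturated to 4900 m: -6.4 × 2.7 km = -17.28°C, so T = -22.72°C.
Dry descent to 1600 m: +9.8 × 3.3 km = +32.34°C, so T = 9.62°C.
Net change vs windward start: 9.62 − 7.3 = +2.32°C

+2.32°C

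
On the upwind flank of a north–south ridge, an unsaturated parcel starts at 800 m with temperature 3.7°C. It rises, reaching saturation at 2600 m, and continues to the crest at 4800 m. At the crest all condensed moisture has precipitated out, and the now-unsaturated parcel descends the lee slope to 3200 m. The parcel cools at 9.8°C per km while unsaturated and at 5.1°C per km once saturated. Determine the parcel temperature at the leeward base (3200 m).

800 → 2600 m (dry, 9.8°C/km): ΔT = -9.8 × 1.8 = -17.64°C → T = -13.94°C
2600 → 4800 m (saturated, 5.1°C/km): ΔT = -5.1 × 2.2 = -11.22°C → T = -25.16°C
4800 → 3200 m (dry descent, 9.8°C/km): ΔT = +9.8 × 1.6 = +15.68°C → T = -9.48°C

-9.48°C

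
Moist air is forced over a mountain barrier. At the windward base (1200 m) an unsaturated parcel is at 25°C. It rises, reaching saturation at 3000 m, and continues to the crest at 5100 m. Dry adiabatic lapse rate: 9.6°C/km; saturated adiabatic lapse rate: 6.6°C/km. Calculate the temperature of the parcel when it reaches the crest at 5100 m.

-6.14°C

Dry to 3000 m: -9.6 × 1.8 km = -17.28°C, so T = 7.72°C.
Saturated to 5100 m: -6.6 × 2.1 km = -13.86°C, so T = -6.14°C.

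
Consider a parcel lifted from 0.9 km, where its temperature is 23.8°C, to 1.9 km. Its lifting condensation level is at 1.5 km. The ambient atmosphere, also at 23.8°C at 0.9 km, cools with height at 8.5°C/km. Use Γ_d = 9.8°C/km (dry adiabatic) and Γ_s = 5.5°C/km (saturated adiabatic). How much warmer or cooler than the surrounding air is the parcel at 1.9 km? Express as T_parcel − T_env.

+0.42°C (parcel warmer than environment)

Parcel:
  900–1500 m, dry: Δz = 0.6 km ⇒ ΔT = -5.88°C; T = 17.92°C
  1500–1900 m, saturated: Δz = 0.4 km ⇒ ΔT = -2.2°C; T = 15.72°C
Environment:
  900–1900 m, environment: Δz = 1 km ⇒ ΔT = -8.5°C; T = 15.3°C
T_parcel − T_env = 15.72 − 15.3 = +0.42°C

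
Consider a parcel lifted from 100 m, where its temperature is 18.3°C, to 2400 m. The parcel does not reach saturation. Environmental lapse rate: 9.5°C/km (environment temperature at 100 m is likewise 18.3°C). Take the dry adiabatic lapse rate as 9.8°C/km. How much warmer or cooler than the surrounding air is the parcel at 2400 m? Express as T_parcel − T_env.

-0.69°C (parcel cooler than environment)

Parcel:
  100–2400 m, dry: Δz = 2.3 km ⇒ ΔT = -22.54°C; T = -4.24°C
Environment:
  100–2400 m, environment: Δz = 2.3 km ⇒ ΔT = -21.85°C; T = -3.55°C
T_parcel − T_env = -4.24 − (-3.55) = -0.69°C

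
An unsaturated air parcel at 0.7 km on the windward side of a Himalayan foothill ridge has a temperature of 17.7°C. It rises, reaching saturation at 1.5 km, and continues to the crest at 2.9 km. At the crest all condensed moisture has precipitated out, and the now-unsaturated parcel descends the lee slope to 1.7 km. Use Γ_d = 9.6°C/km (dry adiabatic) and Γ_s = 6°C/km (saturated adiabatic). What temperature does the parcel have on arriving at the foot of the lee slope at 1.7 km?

From 700 m to 1500 m (dry): cools by 9.6 × 0.8 = 7.68°C, giving 10.02°C.
From 1500 m to 2900 m (saturated): cools by 6 × 1.4 = 8.4°C, giving 1.62°C.
From 2900 m to 1700 m (dry descent): warms by 9.6 × 1.2 = 11.52°C, giving 13.14°C.

13.14°C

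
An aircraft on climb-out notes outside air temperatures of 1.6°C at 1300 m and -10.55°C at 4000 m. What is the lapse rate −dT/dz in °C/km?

Γ = −ΔT/Δz = (1.6 − (-10.55)) / (4000 − 1300) m
  = 12.15°C / 2.7 km = 4.5°C/km

4.5°C/km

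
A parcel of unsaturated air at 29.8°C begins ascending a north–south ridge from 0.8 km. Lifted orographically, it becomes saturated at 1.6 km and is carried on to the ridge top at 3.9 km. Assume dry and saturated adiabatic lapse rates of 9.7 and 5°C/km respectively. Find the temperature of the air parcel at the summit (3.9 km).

Dry to 1600 m: -9.7 × 0.8 km = -7.76°C, so T = 22.04°C.
Saturated to 3900 m: -5 × 2.3 km = -11.5°C, so T = 10.54°C.

10.54°C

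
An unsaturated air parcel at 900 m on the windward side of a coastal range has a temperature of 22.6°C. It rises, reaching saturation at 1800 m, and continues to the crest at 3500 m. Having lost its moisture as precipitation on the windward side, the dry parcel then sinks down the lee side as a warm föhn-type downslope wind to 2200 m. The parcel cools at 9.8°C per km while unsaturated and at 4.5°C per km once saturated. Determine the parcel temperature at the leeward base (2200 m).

900 → 1800 m (dry, 9.8°C/km): ΔT = -9.8 × 0.9 = -8.82°C → T = 13.78°C
1800 → 3500 m (saturated, 4.5°C/km): ΔT = -4.5 × 1.7 = -7.65°C → T = 6.13°C
3500 → 2200 m (dry descent, 9.8°C/km): ΔT = +9.8 × 1.3 = +12.74°C → T = 18.87°C

18.87°C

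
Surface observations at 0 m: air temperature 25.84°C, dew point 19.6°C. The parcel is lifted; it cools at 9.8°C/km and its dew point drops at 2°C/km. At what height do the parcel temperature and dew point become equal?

T and T_d converge at 9.8 − 2 = 7.8°C per km
Height above start = (25.84 − 19.6) / 7.8 = 0.8 km
LCL altitude = 0 m + 800 m = 800 m

800 m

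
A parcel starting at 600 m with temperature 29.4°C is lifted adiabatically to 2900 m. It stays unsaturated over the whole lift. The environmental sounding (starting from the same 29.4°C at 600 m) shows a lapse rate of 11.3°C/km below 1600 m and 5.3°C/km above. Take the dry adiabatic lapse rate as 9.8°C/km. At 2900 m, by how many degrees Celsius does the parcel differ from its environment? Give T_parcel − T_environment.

-4.35°C (parcel cooler than environment)

Parcel:
  From 600 m to 2900 m (dry): cools by 9.8 × 2.3 = 22.54°C, giving 6.86°C.
Environment:
  From 600 m to 1600 m (environment, lower layer): cools by 11.3 × 1 = 11.3°C, giving 18.1°C.
  From 1600 m to 2900 m (environment, upper layer): cools by 5.3 × 1.3 = 6.89°C, giving 11.21°C.
T_parcel − T_env = 6.86 − 11.21 = -4.35°C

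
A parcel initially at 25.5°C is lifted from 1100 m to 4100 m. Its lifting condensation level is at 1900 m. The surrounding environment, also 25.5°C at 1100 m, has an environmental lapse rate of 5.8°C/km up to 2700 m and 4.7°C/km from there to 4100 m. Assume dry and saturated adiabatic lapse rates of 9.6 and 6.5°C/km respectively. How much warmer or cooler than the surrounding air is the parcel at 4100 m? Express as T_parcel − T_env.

Parcel:
  1100 → 1900 m (dry, 9.6°C/km): ΔT = -9.6 × 0.8 = -7.68°C → T = 17.82°C
  1900 → 4100 m (saturated, 6.5°C/km): ΔT = -6.5 × 2.2 = -14.3°C → T = 3.52°C
Environment:
  1100 → 2700 m (environment, lower layer, 5.8°C/km): ΔT = -5.8 × 1.6 = -9.28°C → T = 16.22°C
  2700 → 4100 m (environment, upper layer, 4.7°C/km): ΔT = -4.7 × 1.4 = -6.58°C → T = 9.64°C
T_parcel − T_env = 3.52 − 9.64 = -6.12°C

-6.12°C (parcel cooler than environment)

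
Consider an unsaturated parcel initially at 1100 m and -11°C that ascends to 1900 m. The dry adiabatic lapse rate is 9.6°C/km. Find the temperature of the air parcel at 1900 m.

-18.68°C

From 1100 m to 1900 m (dry adiabatic): cools by 9.6 × 0.8 = 7.68°C, giving -18.68°C.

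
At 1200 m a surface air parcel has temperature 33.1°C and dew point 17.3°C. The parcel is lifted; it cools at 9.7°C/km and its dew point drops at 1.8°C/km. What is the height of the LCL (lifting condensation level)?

3200 m

T and T_d converge at 9.7 − 1.8 = 7.9°C per km
Height above start = (33.1 − 17.3) / 7.9 = 2 km
LCL altitude = 1200 m + 2000 m = 3200 m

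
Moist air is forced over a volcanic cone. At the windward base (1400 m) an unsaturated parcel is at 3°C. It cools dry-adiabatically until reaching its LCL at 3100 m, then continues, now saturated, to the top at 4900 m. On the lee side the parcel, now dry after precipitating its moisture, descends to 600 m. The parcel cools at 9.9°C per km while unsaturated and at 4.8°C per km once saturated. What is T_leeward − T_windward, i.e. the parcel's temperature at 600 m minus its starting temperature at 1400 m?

+17.1°C

1400 → 3100 m (dry, 9.9°C/km): ΔT = -9.9 × 1.7 = -16.83°C → T = -13.83°C
3100 → 4900 m (saturated, 4.8°C/km): ΔT = -4.8 × 1.8 = -8.64°C → T = -22.47°C
4900 → 600 m (dry descent, 9.9°C/km): ΔT = +9.9 × 4.3 = +42.57°C → T = 20.1°C
Net change vs windward start: 20.1 − 3 = +17.1°C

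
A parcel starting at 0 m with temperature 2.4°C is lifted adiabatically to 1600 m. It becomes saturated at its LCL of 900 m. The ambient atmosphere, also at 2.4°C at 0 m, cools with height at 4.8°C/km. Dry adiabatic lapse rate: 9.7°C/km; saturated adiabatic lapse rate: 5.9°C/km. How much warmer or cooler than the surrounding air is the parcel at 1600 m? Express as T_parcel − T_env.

-5.18°C (parcel cooler than environment)

Parcel:
  Dry to 900 m: -9.7 × 0.9 km = -8.73°C, so T = -6.33°C.
  Saturated to 1600 m: -5.9 × 0.7 km = -4.13°C, so T = -10.46°C.
Environment:
  Environment to 1600 m: -4.8 × 1.6 km = -7.68°C, so T = -5.28°C.
T_parcel − T_env = -10.46 − (-5.28) = -5.18°C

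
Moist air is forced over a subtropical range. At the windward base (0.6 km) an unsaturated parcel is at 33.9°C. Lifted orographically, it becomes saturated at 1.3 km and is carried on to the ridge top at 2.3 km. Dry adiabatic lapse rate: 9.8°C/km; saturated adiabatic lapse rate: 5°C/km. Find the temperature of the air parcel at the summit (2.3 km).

Dry to 1300 m: -9.8 × 0.7 km = -6.86°C, so T = 27.04°C.
Saturated to 2300 m: -5 × 1 km = -5°C, so T = 22.04°C.

22.04°C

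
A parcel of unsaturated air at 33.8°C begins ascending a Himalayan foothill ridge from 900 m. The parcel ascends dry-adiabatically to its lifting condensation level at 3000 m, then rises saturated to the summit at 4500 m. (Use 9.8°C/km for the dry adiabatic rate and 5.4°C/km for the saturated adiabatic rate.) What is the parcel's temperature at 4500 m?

5.12°C

From 900 m to 3000 m (dry): cools by 9.8 × 2.1 = 20.58°C, giving 13.22°C.
From 3000 m to 4500 m (saturated): cools by 5.4 × 1.5 = 8.1°C, giving 5.12°C.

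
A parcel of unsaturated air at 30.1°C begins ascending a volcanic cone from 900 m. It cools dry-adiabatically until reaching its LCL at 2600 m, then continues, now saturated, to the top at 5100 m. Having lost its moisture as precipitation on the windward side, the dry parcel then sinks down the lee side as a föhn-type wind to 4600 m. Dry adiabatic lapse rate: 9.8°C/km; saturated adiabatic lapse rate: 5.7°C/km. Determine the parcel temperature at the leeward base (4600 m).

4.09°C

From 900 m to 2600 m (dry): cools by 9.8 × 1.7 = 16.66°C, giving 13.44°C.
From 2600 m to 5100 m (saturated): cools by 5.7 × 2.5 = 14.25°C, giving -0.81°C.
From 5100 m to 4600 m (dry descent): warms by 9.8 × 0.5 = 4.9°C, giving 4.09°C.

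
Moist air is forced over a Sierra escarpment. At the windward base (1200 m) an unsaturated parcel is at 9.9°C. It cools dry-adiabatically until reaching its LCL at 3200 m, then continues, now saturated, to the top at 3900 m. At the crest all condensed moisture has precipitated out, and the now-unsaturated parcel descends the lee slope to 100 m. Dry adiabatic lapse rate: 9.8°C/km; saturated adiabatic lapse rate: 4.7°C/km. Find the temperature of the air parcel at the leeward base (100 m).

1200 → 3200 m (dry, 9.8°C/km): ΔT = -9.8 × 2 = -19.6°C → T = -9.7°C
3200 → 3900 m (saturated, 4.7°C/km): ΔT = -4.7 × 0.7 = -3.29°C → T = -12.99°C
3900 → 100 m (dry descent, 9.8°C/km): ΔT = +9.8 × 3.8 = +37.24°C → T = 24.25°C

24.25°C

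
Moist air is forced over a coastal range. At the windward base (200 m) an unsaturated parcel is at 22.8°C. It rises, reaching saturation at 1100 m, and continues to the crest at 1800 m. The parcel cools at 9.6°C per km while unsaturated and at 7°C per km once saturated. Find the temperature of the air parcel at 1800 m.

9.26°C

200–1100 m, dry: Δz = 0.9 km ⇒ ΔT = -8.64°C; T = 14.16°C
1100–1800 m, saturated: Δz = 0.7 km ⇒ ΔT = -4.9°C; T = 9.26°C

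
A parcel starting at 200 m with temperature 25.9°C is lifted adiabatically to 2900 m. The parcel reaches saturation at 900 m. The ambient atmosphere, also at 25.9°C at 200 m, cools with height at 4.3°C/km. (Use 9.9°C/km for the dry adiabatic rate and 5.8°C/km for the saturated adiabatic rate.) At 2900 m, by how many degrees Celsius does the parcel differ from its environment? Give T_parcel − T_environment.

Parcel:
  200–900 m, dry: Δz = 0.7 km ⇒ ΔT = -6.93°C; T = 18.97°C
  900–2900 m, saturated: Δz = 2 km ⇒ ΔT = -11.6°C; T = 7.37°C
Environment:
  200–2900 m, environment: Δz = 2.7 km ⇒ ΔT = -11.61°C; T = 14.29°C
T_parcel − T_env = 7.37 − 14.29 = -6.92°C

-6.92°C (parcel cooler than environment)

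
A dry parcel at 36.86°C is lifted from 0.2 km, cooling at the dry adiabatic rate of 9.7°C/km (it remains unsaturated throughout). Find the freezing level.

Height above start = (36.86 − 0) / 9.7 = 3.8 km
Altitude = 200 m + 3800 m = 4000 m

4 km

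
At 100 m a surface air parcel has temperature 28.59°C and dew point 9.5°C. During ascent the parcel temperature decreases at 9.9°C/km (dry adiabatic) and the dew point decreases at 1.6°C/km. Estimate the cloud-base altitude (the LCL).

T and T_d converge at 9.9 − 1.6 = 8.3°C per km
Height above start = (28.59 − 9.5) / 8.3 = 2.3 km
LCL altitude = 100 m + 2300 m = 2400 m

2400 m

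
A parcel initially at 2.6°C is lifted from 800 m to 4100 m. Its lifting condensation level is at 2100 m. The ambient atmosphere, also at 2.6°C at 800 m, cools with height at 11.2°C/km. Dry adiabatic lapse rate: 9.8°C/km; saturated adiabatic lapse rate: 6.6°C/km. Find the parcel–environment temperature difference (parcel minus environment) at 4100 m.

Parcel:
  800 → 2100 m (dry, 9.8°C/km): ΔT = -9.8 × 1.3 = -12.74°C → T = -10.14°C
  2100 → 4100 m (saturated, 6.6°C/km): ΔT = -6.6 × 2 = -13.2°C → T = -23.34°C
Environment:
  800 → 4100 m (environment, 11.2°C/km): ΔT = -11.2 × 3.3 = -36.96°C → T = -34.36°C
T_parcel − T_env = -23.34 − (-34.36) = +11.02°C

+11.02°C (parcel warmer than environment)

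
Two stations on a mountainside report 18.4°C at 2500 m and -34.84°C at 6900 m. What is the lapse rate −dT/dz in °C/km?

12.1°C/km

Γ = −ΔT/Δz = (18.4 − (-34.84)) / (6900 − 2500) m
  = 53.24°C / 4.4 km = 12.1°C/km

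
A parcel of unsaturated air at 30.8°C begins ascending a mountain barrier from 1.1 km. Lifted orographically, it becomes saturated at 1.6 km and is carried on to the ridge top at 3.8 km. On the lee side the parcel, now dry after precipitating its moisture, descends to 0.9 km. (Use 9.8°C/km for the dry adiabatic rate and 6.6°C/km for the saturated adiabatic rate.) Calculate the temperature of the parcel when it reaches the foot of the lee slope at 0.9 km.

39.8°C

1100 → 1600 m (dry, 9.8°C/km): ΔT = -9.8 × 0.5 = -4.9°C → T = 25.9°C
1600 → 3800 m (saturated, 6.6°C/km): ΔT = -6.6 × 2.2 = -14.52°C → T = 11.38°C
3800 → 900 m (dry descent, 9.8°C/km): ΔT = +9.8 × 2.9 = +28.42°C → T = 39.8°C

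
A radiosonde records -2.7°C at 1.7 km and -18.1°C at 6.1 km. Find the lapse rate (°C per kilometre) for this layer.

3.5°C/km

Γ = −ΔT/Δz = (-2.7 − (-18.1)) / (6100 − 1700) m
  = 15.4°C / 4.4 km = 3.5°C/km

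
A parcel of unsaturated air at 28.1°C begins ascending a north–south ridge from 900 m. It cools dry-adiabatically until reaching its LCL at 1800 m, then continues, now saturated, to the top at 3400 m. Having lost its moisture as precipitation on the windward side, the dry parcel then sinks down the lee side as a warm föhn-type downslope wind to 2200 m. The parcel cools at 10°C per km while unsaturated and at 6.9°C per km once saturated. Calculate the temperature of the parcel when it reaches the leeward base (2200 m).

900 → 1800 m (dry, 10°C/km): ΔT = -10 × 0.9 = -9°C → T = 19.1°C
1800 → 3400 m (saturated, 6.9°C/km): ΔT = -6.9 × 1.6 = -11.04°C → T = 8.06°C
3400 → 2200 m (dry descent, 10°C/km): ΔT = +10 × 1.2 = +12°C → T = 20.06°C

20.06°C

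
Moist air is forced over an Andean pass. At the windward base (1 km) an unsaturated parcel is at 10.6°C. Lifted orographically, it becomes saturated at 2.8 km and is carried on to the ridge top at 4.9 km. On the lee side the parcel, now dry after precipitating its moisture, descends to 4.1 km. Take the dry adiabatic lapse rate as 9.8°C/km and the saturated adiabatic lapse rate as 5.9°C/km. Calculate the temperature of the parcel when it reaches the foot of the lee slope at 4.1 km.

1000–2800 m, dry: Δz = 1.8 km ⇒ ΔT = -17.64°C; T = -7.04°C
2800–4900 m, saturated: Δz = 2.1 km ⇒ ΔT = -12.39°C; T = -19.43°C
4900–4100 m, dry descent: Δz = 0.8 km ⇒ ΔT = +7.84°C; T = -11.59°C

-11.59°C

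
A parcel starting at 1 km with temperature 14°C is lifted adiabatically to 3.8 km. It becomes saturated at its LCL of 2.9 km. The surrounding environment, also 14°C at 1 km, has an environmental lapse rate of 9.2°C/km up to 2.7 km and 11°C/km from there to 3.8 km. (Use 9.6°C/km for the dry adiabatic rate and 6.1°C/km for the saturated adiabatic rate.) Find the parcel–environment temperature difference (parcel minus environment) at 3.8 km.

Parcel:
  1000–2900 m, dry: Δz = 1.9 km ⇒ ΔT = -18.24°C; T = -4.24°C
  2900–3800 m, saturated: Δz = 0.9 km ⇒ ΔT = -5.49°C; T = -9.73°C
Environment:
  1000–2700 m, environment, lower layer: Δz = 1.7 km ⇒ ΔT = -15.64°C; T = -1.64°C
  2700–3800 m, environment, upper layer: Δz = 1.1 km ⇒ ΔT = -12.1°C; T = -13.74°C
T_parcel − T_env = -9.73 − (-13.74) = +4.01°C

+4.01°C (parcel warmer than environment)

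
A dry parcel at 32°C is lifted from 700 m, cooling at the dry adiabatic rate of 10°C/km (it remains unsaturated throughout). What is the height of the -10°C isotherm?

4900 m

Height above start = (32 − (-10)) / 10 = 4.2 km
Altitude = 700 m + 4200 m = 4900 m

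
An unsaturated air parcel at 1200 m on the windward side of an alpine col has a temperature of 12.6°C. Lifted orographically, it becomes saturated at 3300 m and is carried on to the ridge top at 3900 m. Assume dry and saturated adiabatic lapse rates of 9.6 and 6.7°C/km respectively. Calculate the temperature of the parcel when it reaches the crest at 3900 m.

1200 → 3300 m (dry, 9.6°C/km): ΔT = -9.6 × 2.1 = -20.16°C → T = -7.56°C
3300 → 3900 m (saturated, 6.7°C/km): ΔT = -6.7 × 0.6 = -4.02°C → T = -11.58°C

-11.58°C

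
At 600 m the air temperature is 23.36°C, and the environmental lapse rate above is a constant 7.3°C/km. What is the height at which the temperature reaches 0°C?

Height above start = (23.36 − 0) / 7.3 = 3.2 km
Altitude = 600 m + 3200 m = 3800 m

3800 m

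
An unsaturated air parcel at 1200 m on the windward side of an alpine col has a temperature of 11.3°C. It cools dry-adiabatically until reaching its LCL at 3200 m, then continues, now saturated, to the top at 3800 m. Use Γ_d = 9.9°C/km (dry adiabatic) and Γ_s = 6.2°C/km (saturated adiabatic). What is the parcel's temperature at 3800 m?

-12.22°C

From 1200 m to 3200 m (dry): cools by 9.9 × 2 = 19.8°C, giving -8.5°C.
From 3200 m to 3800 m (saturated): cools by 6.2 × 0.6 = 3.72°C, giving -12.22°C.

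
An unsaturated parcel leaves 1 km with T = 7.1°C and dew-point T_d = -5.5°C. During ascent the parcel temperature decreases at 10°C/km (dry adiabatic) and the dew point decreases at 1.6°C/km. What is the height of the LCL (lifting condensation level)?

2.5 km

T and T_d converge at 10 − 1.6 = 8.4°C per km
Height above start = (7.1 − (-5.5)) / 8.4 = 1.5 km
LCL altitude = 1000 m + 1500 m = 2500 m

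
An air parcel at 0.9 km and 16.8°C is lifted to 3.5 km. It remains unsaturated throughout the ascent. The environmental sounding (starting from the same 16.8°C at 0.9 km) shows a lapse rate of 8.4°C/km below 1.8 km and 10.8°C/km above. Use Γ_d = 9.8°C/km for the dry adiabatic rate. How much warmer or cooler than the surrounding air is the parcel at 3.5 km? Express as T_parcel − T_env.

+0.44°C (parcel warmer than environment)

Parcel:
  900 → 3500 m (dry, 9.8°C/km): ΔT = -9.8 × 2.6 = -25.48°C → T = -8.68°C
Environment:
  900 → 1800 m (environment, lower layer, 8.4°C/km): ΔT = -8.4 × 0.9 = -7.56°C → T = 9.24°C
  1800 → 3500 m (environment, upper layer, 10.8°C/km): ΔT = -10.8 × 1.7 = -18.36°C → T = -9.12°C
T_parcel − T_env = -8.68 − (-9.12) = +0.44°C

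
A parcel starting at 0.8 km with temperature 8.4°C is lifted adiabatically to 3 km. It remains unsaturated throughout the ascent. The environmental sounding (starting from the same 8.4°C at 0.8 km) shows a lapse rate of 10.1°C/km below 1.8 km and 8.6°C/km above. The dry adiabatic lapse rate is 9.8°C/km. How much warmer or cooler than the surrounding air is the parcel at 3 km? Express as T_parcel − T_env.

Parcel:
  800–3000 m, dry: Δz = 2.2 km ⇒ ΔT = -21.56°C; T = -13.16°C
Environment:
  800–1800 m, environment, lower layer: Δz = 1 km ⇒ ΔT = -10.1°C; T = -1.7°C
  1800–3000 m, environment, upper layer: Δz = 1.2 km ⇒ ΔT = -10.32°C; T = -12.02°C
T_parcel − T_env = -13.16 − (-12.02) = -1.14°C

-1.14°C (parcel cooler than environment)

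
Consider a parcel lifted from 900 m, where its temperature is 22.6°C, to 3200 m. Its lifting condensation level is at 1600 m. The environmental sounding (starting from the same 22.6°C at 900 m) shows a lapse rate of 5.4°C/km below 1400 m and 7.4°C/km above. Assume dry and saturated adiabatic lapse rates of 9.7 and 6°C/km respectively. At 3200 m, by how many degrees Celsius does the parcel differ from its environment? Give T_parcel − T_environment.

-0.37°C (parcel cooler than environment)

Parcel:
  Dry to 1600 m: -9.7 × 0.7 km = -6.79°C, so T = 15.81°C.
  Saturated to 3200 m: -6 × 1.6 km = -9.6°C, so T = 6.21°C.
Environment:
  Environment, lower layer to 1400 m: -5.4 × 0.5 km = -2.7°C, so T = 19.9°C.
  Environment, upper layer to 3200 m: -7.4 × 1.8 km = -13.32°C, so T = 6.58°C.
T_parcel − T_env = 6.21 − 6.58 = -0.37°C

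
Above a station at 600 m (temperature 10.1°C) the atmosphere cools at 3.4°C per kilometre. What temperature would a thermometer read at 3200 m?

Environmental to 3200 m: -3.4 × 2.6 km = -8.84°C, so T = 1.26°C.

1.26°C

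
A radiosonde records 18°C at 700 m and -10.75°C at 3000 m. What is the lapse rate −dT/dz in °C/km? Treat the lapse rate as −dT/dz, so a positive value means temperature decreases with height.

Γ = −ΔT/Δz = (18 − (-10.75)) / (3000 − 700) m
  = 28.75°C / 2.3 km = 12.5°C/km

12.5°C/km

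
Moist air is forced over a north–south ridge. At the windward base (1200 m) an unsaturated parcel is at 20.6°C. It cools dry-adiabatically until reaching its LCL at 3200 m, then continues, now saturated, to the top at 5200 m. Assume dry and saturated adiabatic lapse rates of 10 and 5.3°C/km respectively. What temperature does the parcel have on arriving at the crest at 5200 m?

-10°C

Dry to 3200 m: -10 × 2 km = -20°C, so T = 0.6°C.
Saturated to 5200 m: -5.3 × 2 km = -10.6°C, so T = -10°C.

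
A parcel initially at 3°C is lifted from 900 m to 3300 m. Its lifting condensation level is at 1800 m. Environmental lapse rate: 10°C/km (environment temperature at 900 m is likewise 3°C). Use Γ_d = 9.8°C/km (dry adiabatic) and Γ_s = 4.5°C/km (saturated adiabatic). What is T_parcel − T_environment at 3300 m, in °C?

+8.43°C (parcel warmer than environment)

Parcel:
  900–1800 m, dry: Δz = 0.9 km ⇒ ΔT = -8.82°C; T = -5.82°C
  1800–3300 m, saturated: Δz = 1.5 km ⇒ ΔT = -6.75°C; T = -12.57°C
Environment:
  900–3300 m, environment: Δz = 2.4 km ⇒ ΔT = -24°C; T = -21°C
T_parcel − T_env = -12.57 − (-21) = +8.43°C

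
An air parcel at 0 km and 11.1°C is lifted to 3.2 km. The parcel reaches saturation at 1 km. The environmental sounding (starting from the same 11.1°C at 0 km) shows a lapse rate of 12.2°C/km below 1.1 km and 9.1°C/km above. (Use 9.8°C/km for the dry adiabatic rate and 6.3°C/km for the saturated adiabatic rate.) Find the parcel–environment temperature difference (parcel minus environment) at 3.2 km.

Parcel:
  0–1000 m, dry: Δz = 1 km ⇒ ΔT = -9.8°C; T = 1.3°C
  1000–3200 m, saturated: Δz = 2.2 km ⇒ ΔT = -13.86°C; T = -12.56°C
Environment:
  0–1100 m, environment, lower layer: Δz = 1.1 km ⇒ ΔT = -13.42°C; T = -2.32°C
  1100–3200 m, environment, upper layer: Δz = 2.1 km ⇒ ΔT = -19.11°C; T = -21.43°C
T_parcel − T_env = -12.56 − (-21.43) = +8.87°C

+8.87°C (parcel warmer than environment)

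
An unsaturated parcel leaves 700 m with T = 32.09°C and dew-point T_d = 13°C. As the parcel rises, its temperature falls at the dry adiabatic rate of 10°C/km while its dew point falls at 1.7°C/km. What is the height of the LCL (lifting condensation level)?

T and T_d converge at 10 − 1.7 = 8.3°C per km
Height above start = (32.09 − 13) / 8.3 = 2.3 km
LCL altitude = 700 m + 2300 m = 3000 m

3000 m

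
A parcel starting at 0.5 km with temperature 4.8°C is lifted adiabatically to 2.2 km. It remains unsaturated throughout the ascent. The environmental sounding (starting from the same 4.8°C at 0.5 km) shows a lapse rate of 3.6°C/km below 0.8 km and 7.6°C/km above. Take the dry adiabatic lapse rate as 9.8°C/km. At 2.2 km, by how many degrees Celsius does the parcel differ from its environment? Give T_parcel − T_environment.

-4.94°C (parcel cooler than environment)

Parcel:
  500 → 2200 m (dry, 9.8°C/km): ΔT = -9.8 × 1.7 = -16.66°C → T = -11.86°C
Environment:
  500 → 800 m (environment, lower layer, 3.6°C/km): ΔT = -3.6 × 0.3 = -1.08°C → T = 3.72°C
  800 → 2200 m (environment, upper layer, 7.6°C/km): ΔT = -7.6 × 1.4 = -10.64°C → T = -6.92°C
T_parcel − T_env = -11.86 − (-6.92) = -4.94°C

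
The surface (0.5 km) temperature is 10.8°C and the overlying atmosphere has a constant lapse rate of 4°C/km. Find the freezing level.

3.2 km

Height above start = (10.8 − 0) / 4 = 2.7 km
Altitude = 500 m + 2700 m = 3200 m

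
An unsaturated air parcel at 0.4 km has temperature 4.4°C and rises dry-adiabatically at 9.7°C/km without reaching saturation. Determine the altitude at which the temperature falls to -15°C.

Height above start = (4.4 − (-15)) / 9.7 = 2 km
Altitude = 400 m + 2000 m = 2400 m

2.4 km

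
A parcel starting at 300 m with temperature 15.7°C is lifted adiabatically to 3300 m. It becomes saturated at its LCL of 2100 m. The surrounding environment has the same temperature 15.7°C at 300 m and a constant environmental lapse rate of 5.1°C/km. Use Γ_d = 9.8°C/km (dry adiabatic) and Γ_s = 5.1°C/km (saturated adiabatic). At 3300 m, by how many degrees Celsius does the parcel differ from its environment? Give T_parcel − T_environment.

Parcel:
  Dry to 2100 m: -9.8 × 1.8 km = -17.64°C, so T = -1.94°C.
  Saturated to 3300 m: -5.1 × 1.2 km = -6.12°C, so T = -8.06°C.
Environment:
  Environment to 3300 m: -5.1 × 3 km = -15.3°C, so T = 0.4°C.
T_parcel − T_env = -8.06 − 0.4 = -8.46°C

-8.46°C (parcel cooler than environment)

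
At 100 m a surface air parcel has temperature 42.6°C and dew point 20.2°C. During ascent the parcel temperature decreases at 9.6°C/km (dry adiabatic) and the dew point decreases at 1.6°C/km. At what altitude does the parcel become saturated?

T and T_d converge at 9.6 − 1.6 = 8°C per km
Height above start = (42.6 − 20.2) / 8 = 2.8 km
LCL altitude = 100 m + 2800 m = 2900 m

2900 m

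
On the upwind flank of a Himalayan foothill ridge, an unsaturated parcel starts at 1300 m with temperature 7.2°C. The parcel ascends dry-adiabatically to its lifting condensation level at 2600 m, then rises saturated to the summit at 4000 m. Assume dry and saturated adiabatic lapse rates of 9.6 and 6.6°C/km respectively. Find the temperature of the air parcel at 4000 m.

-14.52°C

From 1300 m to 2600 m (dry): cools by 9.6 × 1.3 = 12.48°C, giving -5.28°C.
From 2600 m to 4000 m (saturated): cools by 6.6 × 1.4 = 9.24°C, giving -14.52°C.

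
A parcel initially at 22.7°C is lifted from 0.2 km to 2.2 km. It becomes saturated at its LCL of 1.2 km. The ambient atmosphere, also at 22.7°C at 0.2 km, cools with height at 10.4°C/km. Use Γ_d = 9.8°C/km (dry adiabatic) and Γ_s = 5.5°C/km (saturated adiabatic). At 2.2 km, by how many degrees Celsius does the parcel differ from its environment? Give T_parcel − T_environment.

Parcel:
  200–1200 m, dry: Δz = 1 km ⇒ ΔT = -9.8°C; T = 12.9°C
  1200–2200 m, saturated: Δz = 1 km ⇒ ΔT = -5.5°C; T = 7.4°C
Environment:
  200–2200 m, environment: Δz = 2 km ⇒ ΔT = -20.8°C; T = 1.9°C
T_parcel − T_env = 7.4 − 1.9 = +5.5°C

+5.5°C (parcel warmer than environment)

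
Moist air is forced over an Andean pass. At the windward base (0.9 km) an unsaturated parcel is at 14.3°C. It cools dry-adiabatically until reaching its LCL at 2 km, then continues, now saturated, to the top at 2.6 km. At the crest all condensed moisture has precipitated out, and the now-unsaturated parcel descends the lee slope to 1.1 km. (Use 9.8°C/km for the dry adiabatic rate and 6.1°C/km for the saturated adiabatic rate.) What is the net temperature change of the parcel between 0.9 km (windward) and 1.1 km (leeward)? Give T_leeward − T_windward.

+0.26°C

Dry to 2000 m: -9.8 × 1.1 km = -10.78°C, so T = 3.52°C.
Saturated to 2600 m: -6.1 × 0.6 km = -3.66°C, so T = -0.14°C.
Dry descent to 1100 m: +9.8 × 1.5 km = +14.7°C, so T = 14.56°C.
Net change vs windward start: 14.56 − 14.3 = +0.26°C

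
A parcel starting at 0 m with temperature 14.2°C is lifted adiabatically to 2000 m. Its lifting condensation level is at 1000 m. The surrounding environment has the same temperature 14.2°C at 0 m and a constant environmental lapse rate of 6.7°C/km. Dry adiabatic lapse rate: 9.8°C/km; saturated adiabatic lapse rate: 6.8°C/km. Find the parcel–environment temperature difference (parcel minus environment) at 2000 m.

-3.2°C (parcel cooler than environment)

Parcel:
  0–1000 m, dry: Δz = 1 km ⇒ ΔT = -9.8°C; T = 4.4°C
  1000–2000 m, saturated: Δz = 1 km ⇒ ΔT = -6.8°C; T = -2.4°C
Environment:
  0–2000 m, environment: Δz = 2 km ⇒ ΔT = -13.4°C; T = 0.8°C
T_parcel − T_env = -2.4 − 0.8 = -3.2°C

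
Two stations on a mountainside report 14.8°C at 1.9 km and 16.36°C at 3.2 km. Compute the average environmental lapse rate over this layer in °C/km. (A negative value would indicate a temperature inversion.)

-1.2°C/km

Γ = −ΔT/Δz = (14.8 − 16.36) / (3200 − 1900) m
  = -1.56°C / 1.3 km = -1.2°C/km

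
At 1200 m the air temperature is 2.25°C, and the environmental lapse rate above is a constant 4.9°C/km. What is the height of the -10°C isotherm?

Height above start = (2.25 − (-10)) / 4.9 = 2.5 km
Altitude = 1200 m + 2500 m = 3700 m

3700 m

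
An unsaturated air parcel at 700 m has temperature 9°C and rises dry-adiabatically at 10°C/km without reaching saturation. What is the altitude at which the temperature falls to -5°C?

2100 m

Height above start = (9 − (-5)) / 10 = 1.4 km
Altitude = 700 m + 1400 m = 2100 m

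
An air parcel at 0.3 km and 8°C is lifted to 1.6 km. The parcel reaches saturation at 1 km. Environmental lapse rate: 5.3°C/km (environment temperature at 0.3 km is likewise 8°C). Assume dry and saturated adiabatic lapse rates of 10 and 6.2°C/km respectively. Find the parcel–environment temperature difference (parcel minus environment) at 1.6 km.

-3.83°C (parcel cooler than environment)

Parcel:
  300 → 1000 m (dry, 10°C/km): ΔT = -10 × 0.7 = -7°C → T = 1°C
  1000 → 1600 m (saturated, 6.2°C/km): ΔT = -6.2 × 0.6 = -3.72°C → T = -2.72°C
Environment:
  300 → 1600 m (environment, 5.3°C/km): ΔT = -5.3 × 1.3 = -6.89°C → T = 1.11°C
T_parcel − T_env = -2.72 − 1.11 = -3.83°C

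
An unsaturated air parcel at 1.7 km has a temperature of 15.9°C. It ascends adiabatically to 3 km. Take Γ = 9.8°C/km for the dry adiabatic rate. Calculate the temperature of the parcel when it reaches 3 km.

3.16°C

1700 → 3000 m (dry adiabatic, 9.8°C/km): ΔT = -9.8 × 1.3 = -12.74°C → T = 3.16°C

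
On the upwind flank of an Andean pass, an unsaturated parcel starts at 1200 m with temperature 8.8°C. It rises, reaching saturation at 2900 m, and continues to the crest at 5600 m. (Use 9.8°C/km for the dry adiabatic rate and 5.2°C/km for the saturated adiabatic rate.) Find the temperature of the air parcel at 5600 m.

1200–2900 m, dry: Δz = 1.7 km ⇒ ΔT = -16.66°C; T = -7.86°C
2900–5600 m, saturated: Δz = 2.7 km ⇒ ΔT = -14.04°C; T = -21.9°C

-21.9°C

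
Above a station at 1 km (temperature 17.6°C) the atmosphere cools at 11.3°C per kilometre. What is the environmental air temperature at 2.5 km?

Environmental to 2500 m: -11.3 × 1.5 km = -16.95°C, so T = 0.65°C.

0.65°C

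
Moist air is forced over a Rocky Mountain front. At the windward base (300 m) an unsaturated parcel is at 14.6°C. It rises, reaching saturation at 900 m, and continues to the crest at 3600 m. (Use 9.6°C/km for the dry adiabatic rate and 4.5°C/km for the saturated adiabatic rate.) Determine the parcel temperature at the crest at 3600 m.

-3.31°C

300–900 m, dry: Δz = 0.6 km ⇒ ΔT = -5.76°C; T = 8.84°C
900–3600 m, saturated: Δz = 2.7 km ⇒ ΔT = -12.15°C; T = -3.31°C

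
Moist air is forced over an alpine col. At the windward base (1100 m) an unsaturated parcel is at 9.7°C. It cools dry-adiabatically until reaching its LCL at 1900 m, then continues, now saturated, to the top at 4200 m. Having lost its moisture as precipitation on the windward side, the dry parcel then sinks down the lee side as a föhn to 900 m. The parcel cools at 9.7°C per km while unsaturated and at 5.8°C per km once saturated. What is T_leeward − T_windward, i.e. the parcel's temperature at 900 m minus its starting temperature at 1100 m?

1100 → 1900 m (dry, 9.7°C/km): ΔT = -9.7 × 0.8 = -7.76°C → T = 1.94°C
1900 → 4200 m (saturated, 5.8°C/km): ΔT = -5.8 × 2.3 = -13.34°C → T = -11.4°C
4200 → 900 m (dry descent, 9.7°C/km): ΔT = +9.7 × 3.3 = +32.01°C → T = 20.61°C
Net change vs windward start: 20.61 − 9.7 = +10.91°C

+10.91°C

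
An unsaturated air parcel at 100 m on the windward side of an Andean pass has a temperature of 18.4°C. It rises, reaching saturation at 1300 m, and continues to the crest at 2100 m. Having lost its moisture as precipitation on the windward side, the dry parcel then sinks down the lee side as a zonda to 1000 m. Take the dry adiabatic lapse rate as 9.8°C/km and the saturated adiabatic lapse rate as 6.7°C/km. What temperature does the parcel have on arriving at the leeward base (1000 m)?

12.06°C

100–1300 m, dry: Δz = 1.2 km ⇒ ΔT = -11.76°C; T = 6.64°C
1300–2100 m, saturated: Δz = 0.8 km ⇒ ΔT = -5.36°C; T = 1.28°C
2100–1000 m, dry descent: Δz = 1.1 km ⇒ ΔT = +10.78°C; T = 12.06°C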